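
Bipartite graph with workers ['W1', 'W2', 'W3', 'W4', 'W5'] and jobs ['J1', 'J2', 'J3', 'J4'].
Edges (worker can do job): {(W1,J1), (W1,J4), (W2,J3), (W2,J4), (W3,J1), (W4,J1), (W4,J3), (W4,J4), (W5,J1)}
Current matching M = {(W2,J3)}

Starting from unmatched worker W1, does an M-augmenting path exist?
Yes: W1 → J4

An M-augmenting path alternates non-matching / matching edges, starting and ending at unmatched vertices.
Path: W1 → J4
(J4 is unmatched in M, so the path is augmenting.)
Flipping edges along this path would increase |M| from 1 to 2.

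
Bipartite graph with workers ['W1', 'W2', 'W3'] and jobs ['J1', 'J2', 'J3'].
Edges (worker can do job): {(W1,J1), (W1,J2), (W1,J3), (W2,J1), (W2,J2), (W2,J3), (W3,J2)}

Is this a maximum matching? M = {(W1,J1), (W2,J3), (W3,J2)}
Yes, size 3 is maximum

Proposed matching has size 3.
Maximum matching size for this graph: 3.

This is a maximum matching.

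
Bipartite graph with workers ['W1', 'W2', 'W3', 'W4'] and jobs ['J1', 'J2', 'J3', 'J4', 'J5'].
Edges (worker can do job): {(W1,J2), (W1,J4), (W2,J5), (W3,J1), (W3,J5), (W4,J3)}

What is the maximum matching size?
Maximum matching size = 4

Maximum matching: {(W1,J4), (W2,J5), (W3,J1), (W4,J3)}
Size: 4

This assigns 4 workers to 4 distinct jobs.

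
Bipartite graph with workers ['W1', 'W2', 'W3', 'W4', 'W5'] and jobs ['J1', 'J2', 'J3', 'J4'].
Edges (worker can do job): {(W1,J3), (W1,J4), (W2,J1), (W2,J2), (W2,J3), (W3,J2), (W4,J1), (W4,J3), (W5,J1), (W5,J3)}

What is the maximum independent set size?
Maximum independent set = 5

By König's theorem:
- Min vertex cover = Max matching = 4
- Max independent set = Total vertices - Min vertex cover
- Max independent set = 9 - 4 = 5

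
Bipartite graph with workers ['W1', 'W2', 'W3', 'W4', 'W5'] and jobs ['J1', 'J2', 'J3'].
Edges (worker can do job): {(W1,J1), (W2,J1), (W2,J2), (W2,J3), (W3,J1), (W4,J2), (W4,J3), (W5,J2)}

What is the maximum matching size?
Maximum matching size = 3

Maximum matching: {(W3,J1), (W4,J3), (W5,J2)}
Size: 3

This assigns 3 workers to 3 distinct jobs.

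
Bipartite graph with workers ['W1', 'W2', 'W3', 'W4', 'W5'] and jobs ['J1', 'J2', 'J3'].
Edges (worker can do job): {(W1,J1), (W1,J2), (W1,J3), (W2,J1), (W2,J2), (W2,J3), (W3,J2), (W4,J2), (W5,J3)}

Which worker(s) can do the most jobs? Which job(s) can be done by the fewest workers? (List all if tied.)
Most versatile: W1, W2 (3 jobs); Least covered: J1 (2 workers)

Worker degrees (jobs they can do): W1:3, W2:3, W3:1, W4:1, W5:1
Job degrees (workers who can do it): J1:2, J2:4, J3:3

Maximum worker degree is 3, achieved by: W1, W2
Minimum job degree is 2, achieved by: J1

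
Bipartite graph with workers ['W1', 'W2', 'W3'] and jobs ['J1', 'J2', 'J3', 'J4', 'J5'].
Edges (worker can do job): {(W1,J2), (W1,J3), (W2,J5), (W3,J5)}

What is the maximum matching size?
Maximum matching size = 2

Maximum matching: {(W1,J3), (W3,J5)}
Size: 2

This assigns 2 workers to 2 distinct jobs.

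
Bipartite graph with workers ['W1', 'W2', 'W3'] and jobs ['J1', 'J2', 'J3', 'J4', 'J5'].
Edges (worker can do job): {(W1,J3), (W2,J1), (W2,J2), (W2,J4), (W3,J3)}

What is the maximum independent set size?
Maximum independent set = 6

By König's theorem:
- Min vertex cover = Max matching = 2
- Max independent set = Total vertices - Min vertex cover
- Max independent set = 8 - 2 = 6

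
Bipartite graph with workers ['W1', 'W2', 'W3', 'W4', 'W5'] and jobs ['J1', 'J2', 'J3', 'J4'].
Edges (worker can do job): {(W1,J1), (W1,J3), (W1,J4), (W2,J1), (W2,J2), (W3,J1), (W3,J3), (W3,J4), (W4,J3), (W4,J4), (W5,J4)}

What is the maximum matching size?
Maximum matching size = 4

Maximum matching: {(W1,J1), (W2,J2), (W3,J3), (W5,J4)}
Size: 4

This assigns 4 workers to 4 distinct jobs.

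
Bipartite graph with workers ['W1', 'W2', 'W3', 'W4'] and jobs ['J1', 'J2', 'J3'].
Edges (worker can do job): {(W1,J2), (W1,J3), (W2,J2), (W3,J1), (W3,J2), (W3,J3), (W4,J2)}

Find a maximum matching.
Matching: {(W1,J3), (W3,J1), (W4,J2)}

Maximum matching (size 3):
  W1 → J3
  W3 → J1
  W4 → J2

Each worker is assigned to at most one job, and each job to at most one worker.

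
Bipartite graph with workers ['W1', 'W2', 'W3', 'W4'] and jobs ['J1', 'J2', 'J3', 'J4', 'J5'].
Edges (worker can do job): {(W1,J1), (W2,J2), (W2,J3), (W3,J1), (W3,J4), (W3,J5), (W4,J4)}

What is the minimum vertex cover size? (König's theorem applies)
Minimum vertex cover size = 4

By König's theorem: in bipartite graphs,
min vertex cover = max matching = 4

Maximum matching has size 4, so minimum vertex cover also has size 4.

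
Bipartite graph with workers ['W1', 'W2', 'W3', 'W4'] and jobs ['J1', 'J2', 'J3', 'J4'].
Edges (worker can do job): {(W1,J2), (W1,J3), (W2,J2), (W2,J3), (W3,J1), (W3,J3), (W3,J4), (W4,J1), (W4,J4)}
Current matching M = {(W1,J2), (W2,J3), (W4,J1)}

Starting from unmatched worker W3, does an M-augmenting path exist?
Yes: W3 → J4

An M-augmenting path alternates non-matching / matching edges, starting and ending at unmatched vertices.
Path: W3 → J4
(J4 is unmatched in M, so the path is augmenting.)
Flipping edges along this path would increase |M| from 3 to 4.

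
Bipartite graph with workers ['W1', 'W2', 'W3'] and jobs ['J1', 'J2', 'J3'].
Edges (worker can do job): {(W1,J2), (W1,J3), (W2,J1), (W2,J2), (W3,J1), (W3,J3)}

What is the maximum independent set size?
Maximum independent set = 3

By König's theorem:
- Min vertex cover = Max matching = 3
- Max independent set = Total vertices - Min vertex cover
- Max independent set = 6 - 3 = 3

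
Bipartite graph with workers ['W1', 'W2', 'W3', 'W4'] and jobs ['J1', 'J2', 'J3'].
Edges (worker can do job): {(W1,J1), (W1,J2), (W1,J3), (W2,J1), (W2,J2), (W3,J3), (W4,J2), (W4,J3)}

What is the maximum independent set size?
Maximum independent set = 4

By König's theorem:
- Min vertex cover = Max matching = 3
- Max independent set = Total vertices - Min vertex cover
- Max independent set = 7 - 3 = 4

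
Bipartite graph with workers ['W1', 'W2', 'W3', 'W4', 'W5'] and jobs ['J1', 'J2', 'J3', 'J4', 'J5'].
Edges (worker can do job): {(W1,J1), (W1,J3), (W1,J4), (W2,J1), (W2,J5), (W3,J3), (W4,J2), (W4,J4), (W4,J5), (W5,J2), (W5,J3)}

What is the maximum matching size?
Maximum matching size = 5

Maximum matching: {(W1,J1), (W2,J5), (W3,J3), (W4,J4), (W5,J2)}
Size: 5

This assigns 5 workers to 5 distinct jobs.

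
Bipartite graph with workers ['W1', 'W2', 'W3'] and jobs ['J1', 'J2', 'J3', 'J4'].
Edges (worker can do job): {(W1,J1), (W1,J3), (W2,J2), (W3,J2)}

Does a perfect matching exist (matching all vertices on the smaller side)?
No, maximum matching has size 2 < 3

Maximum matching has size 2, need 3 for perfect matching.
Unmatched workers: ['W2']
Unmatched jobs: ['J3', 'J4']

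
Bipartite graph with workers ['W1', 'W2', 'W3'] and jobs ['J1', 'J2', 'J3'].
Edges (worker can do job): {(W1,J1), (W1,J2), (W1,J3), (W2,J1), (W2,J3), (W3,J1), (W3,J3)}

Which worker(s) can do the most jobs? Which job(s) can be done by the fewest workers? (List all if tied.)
Most versatile: W1 (3 jobs); Least covered: J2 (1 workers)

Worker degrees (jobs they can do): W1:3, W2:2, W3:2
Job degrees (workers who can do it): J1:3, J2:1, J3:3

Maximum worker degree is 3, achieved by: W1
Minimum job degree is 1, achieved by: J2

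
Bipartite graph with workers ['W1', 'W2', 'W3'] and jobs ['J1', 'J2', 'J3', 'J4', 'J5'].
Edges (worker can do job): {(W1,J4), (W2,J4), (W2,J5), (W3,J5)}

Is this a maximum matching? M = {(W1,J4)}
No, size 1 is not maximum

Proposed matching has size 1.
Maximum matching size for this graph: 2.

This is NOT maximum - can be improved to size 2.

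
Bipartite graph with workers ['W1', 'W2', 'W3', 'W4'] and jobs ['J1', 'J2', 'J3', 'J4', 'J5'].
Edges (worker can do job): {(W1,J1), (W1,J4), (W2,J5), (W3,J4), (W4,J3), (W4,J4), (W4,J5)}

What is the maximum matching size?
Maximum matching size = 4

Maximum matching: {(W1,J1), (W2,J5), (W3,J4), (W4,J3)}
Size: 4

This assigns 4 workers to 4 distinct jobs.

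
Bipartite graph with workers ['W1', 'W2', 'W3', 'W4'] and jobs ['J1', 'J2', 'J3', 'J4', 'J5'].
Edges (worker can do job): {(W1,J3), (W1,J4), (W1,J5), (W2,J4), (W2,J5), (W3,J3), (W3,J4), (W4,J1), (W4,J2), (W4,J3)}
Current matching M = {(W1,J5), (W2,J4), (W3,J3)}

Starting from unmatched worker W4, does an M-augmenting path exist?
Yes: W4 → J1

An M-augmenting path alternates non-matching / matching edges, starting and ending at unmatched vertices.
Path: W4 → J1
(J1 is unmatched in M, so the path is augmenting.)
Flipping edges along this path would increase |M| from 3 to 4.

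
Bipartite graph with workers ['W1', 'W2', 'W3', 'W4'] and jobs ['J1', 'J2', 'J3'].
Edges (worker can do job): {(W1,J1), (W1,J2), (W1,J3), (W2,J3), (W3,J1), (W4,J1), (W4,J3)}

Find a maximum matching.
Matching: {(W1,J2), (W3,J1), (W4,J3)}

Maximum matching (size 3):
  W1 → J2
  W3 → J1
  W4 → J3

Each worker is assigned to at most one job, and each job to at most one worker.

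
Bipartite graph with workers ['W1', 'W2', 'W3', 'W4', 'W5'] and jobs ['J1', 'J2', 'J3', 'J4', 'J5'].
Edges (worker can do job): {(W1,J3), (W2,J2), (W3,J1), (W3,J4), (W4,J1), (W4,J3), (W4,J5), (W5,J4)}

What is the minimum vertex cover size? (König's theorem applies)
Minimum vertex cover size = 5

By König's theorem: in bipartite graphs,
min vertex cover = max matching = 5

Maximum matching has size 5, so minimum vertex cover also has size 5.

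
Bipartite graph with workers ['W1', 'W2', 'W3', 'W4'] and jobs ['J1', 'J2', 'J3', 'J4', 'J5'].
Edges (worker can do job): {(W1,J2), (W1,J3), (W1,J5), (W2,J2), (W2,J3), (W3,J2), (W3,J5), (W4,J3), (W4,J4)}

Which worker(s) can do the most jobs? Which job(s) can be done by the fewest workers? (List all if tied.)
Most versatile: W1 (3 jobs); Least covered: J1 (0 workers)

Worker degrees (jobs they can do): W1:3, W2:2, W3:2, W4:2
Job degrees (workers who can do it): J1:0, J2:3, J3:3, J4:1, J5:2

Maximum worker degree is 3, achieved by: W1
Minimum job degree is 0, achieved by: J1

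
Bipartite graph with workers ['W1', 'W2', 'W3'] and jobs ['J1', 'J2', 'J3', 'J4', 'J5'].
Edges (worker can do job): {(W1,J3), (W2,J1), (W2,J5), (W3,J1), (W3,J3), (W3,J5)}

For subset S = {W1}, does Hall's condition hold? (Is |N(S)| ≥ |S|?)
Yes: |N(S)| = 1, |S| = 1

Subset S = {W1}
Neighbors N(S) = {J3}

|N(S)| = 1, |S| = 1
Hall's condition: |N(S)| ≥ |S| is satisfied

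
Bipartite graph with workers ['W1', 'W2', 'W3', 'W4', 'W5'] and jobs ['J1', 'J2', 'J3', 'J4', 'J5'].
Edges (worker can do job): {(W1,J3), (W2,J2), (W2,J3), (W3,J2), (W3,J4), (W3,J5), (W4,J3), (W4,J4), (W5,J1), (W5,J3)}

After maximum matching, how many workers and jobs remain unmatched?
Unmatched: 0 workers, 0 jobs

Maximum matching size: 5
Workers: 5 total, 5 matched, 0 unmatched
Jobs: 5 total, 5 matched, 0 unmatched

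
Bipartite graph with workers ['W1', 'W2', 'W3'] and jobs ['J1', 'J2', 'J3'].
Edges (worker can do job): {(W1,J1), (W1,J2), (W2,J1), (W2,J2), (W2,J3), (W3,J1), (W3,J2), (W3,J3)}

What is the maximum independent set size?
Maximum independent set = 3

By König's theorem:
- Min vertex cover = Max matching = 3
- Max independent set = Total vertices - Min vertex cover
- Max independent set = 6 - 3 = 3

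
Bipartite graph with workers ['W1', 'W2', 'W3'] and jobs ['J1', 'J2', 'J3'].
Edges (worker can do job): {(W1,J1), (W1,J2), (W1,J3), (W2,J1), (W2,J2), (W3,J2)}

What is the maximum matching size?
Maximum matching size = 3

Maximum matching: {(W1,J3), (W2,J1), (W3,J2)}
Size: 3

This assigns 3 workers to 3 distinct jobs.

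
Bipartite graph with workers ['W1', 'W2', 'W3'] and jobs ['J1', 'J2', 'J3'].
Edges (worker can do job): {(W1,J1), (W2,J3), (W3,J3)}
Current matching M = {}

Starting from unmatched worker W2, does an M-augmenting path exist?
Yes: W2 → J3

An M-augmenting path alternates non-matching / matching edges, starting and ending at unmatched vertices.
Path: W2 → J3
(J3 is unmatched in M, so the path is augmenting.)
Flipping edges along this path would increase |M| from 0 to 1.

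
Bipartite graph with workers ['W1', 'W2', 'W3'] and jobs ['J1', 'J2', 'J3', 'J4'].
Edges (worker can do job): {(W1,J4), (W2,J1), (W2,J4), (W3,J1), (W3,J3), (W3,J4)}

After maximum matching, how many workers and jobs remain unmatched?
Unmatched: 0 workers, 1 jobs

Maximum matching size: 3
Workers: 3 total, 3 matched, 0 unmatched
Jobs: 4 total, 3 matched, 1 unmatched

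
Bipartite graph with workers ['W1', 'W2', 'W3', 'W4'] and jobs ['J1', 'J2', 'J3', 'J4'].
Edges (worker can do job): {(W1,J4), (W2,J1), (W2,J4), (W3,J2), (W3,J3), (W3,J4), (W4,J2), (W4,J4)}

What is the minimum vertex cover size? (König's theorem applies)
Minimum vertex cover size = 4

By König's theorem: in bipartite graphs,
min vertex cover = max matching = 4

Maximum matching has size 4, so minimum vertex cover also has size 4.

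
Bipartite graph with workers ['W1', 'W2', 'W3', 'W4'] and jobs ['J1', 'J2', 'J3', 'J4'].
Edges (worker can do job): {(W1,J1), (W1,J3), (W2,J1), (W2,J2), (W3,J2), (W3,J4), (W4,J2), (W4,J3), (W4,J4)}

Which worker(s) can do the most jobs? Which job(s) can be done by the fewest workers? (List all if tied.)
Most versatile: W4 (3 jobs); Least covered: J1, J3, J4 (2 workers)

Worker degrees (jobs they can do): W1:2, W2:2, W3:2, W4:3
Job degrees (workers who can do it): J1:2, J2:3, J3:2, J4:2

Maximum worker degree is 3, achieved by: W4
Minimum job degree is 2, achieved by: J1, J3, J4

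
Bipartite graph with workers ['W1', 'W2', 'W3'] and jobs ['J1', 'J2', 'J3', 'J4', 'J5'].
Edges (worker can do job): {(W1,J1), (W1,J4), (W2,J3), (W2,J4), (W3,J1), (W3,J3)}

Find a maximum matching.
Matching: {(W1,J1), (W2,J4), (W3,J3)}

Maximum matching (size 3):
  W1 → J1
  W2 → J4
  W3 → J3

Each worker is assigned to at most one job, and each job to at most one worker.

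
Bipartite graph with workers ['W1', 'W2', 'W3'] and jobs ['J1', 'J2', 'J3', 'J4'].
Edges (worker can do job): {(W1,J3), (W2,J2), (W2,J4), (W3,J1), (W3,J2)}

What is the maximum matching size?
Maximum matching size = 3

Maximum matching: {(W1,J3), (W2,J4), (W3,J2)}
Size: 3

This assigns 3 workers to 3 distinct jobs.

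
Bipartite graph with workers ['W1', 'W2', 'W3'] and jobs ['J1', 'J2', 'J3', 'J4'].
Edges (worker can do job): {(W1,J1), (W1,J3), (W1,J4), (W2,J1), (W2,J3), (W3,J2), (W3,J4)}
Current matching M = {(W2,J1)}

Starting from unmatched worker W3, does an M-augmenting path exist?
Yes: W3 → J4

An M-augmenting path alternates non-matching / matching edges, starting and ending at unmatched vertices.
Path: W3 → J4
(J4 is unmatched in M, so the path is augmenting.)
Flipping edges along this path would increase |M| from 1 to 2.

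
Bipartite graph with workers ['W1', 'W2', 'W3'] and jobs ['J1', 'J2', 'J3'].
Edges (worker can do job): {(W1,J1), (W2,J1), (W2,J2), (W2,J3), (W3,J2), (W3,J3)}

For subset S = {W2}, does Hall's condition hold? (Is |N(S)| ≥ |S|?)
Yes: |N(S)| = 3, |S| = 1

Subset S = {W2}
Neighbors N(S) = {J1, J2, J3}

|N(S)| = 3, |S| = 1
Hall's condition: |N(S)| ≥ |S| is satisfied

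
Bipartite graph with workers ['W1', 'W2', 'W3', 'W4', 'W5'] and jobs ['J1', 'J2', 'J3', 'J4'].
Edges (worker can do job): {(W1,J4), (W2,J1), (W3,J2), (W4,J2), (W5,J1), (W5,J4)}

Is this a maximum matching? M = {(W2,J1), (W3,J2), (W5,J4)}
Yes, size 3 is maximum

Proposed matching has size 3.
Maximum matching size for this graph: 3.

This is a maximum matching.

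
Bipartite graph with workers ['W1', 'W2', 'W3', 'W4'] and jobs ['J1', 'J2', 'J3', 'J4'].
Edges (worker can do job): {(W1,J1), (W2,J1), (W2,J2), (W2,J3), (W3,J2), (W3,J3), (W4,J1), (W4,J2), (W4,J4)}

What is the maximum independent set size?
Maximum independent set = 4

By König's theorem:
- Min vertex cover = Max matching = 4
- Max independent set = Total vertices - Min vertex cover
- Max independent set = 8 - 4 = 4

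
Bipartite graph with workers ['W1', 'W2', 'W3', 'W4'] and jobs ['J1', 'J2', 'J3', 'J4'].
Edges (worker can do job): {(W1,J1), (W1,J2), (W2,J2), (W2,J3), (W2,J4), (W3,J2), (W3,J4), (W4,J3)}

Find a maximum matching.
Matching: {(W1,J1), (W2,J4), (W3,J2), (W4,J3)}

Maximum matching (size 4):
  W1 → J1
  W2 → J4
  W3 → J2
  W4 → J3

Each worker is assigned to at most one job, and each job to at most one worker.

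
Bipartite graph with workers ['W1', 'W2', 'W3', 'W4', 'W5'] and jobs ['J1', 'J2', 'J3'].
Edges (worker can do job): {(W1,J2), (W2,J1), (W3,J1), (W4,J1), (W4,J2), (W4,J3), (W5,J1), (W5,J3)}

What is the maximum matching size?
Maximum matching size = 3

Maximum matching: {(W3,J1), (W4,J2), (W5,J3)}
Size: 3

This assigns 3 workers to 3 distinct jobs.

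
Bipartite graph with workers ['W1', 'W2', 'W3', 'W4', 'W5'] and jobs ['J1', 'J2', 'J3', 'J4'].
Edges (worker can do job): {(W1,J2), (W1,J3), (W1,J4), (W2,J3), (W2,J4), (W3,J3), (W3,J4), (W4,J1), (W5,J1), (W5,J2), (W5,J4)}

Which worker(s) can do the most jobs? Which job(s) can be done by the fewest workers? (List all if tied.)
Most versatile: W1, W5 (3 jobs); Least covered: J1, J2 (2 workers)

Worker degrees (jobs they can do): W1:3, W2:2, W3:2, W4:1, W5:3
Job degrees (workers who can do it): J1:2, J2:2, J3:3, J4:4

Maximum worker degree is 3, achieved by: W1, W5
Minimum job degree is 2, achieved by: J1, J2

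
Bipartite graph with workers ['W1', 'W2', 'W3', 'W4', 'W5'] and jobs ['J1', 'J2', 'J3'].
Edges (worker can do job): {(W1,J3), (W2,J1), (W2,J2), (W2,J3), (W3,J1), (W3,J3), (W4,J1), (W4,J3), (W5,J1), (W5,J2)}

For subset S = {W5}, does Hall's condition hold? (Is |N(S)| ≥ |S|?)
Yes: |N(S)| = 2, |S| = 1

Subset S = {W5}
Neighbors N(S) = {J1, J2}

|N(S)| = 2, |S| = 1
Hall's condition: |N(S)| ≥ |S| is satisfied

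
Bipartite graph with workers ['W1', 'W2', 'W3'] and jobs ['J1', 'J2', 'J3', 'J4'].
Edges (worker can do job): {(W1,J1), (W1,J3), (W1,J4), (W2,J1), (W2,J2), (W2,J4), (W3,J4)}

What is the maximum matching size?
Maximum matching size = 3

Maximum matching: {(W1,J3), (W2,J2), (W3,J4)}
Size: 3

This assigns 3 workers to 3 distinct jobs.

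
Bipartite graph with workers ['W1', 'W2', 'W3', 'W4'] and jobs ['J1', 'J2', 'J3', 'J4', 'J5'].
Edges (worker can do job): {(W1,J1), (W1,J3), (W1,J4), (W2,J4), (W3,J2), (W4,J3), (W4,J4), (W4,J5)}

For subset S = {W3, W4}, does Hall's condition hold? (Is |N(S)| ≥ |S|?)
Yes: |N(S)| = 4, |S| = 2

Subset S = {W3, W4}
Neighbors N(S) = {J2, J3, J4, J5}

|N(S)| = 4, |S| = 2
Hall's condition: |N(S)| ≥ |S| is satisfied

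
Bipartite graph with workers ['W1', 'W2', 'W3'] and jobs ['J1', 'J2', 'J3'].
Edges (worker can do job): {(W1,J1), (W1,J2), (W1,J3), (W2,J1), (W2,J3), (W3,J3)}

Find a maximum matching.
Matching: {(W1,J2), (W2,J1), (W3,J3)}

Maximum matching (size 3):
  W1 → J2
  W2 → J1
  W3 → J3

Each worker is assigned to at most one job, and each job to at most one worker.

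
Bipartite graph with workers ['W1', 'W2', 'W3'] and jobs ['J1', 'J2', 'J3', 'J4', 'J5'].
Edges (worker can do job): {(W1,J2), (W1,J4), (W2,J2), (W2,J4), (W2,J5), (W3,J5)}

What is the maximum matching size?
Maximum matching size = 3

Maximum matching: {(W1,J2), (W2,J4), (W3,J5)}
Size: 3

This assigns 3 workers to 3 distinct jobs.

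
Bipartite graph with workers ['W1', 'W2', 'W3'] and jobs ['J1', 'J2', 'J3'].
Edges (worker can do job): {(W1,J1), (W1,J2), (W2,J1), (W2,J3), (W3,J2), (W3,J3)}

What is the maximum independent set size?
Maximum independent set = 3

By König's theorem:
- Min vertex cover = Max matching = 3
- Max independent set = Total vertices - Min vertex cover
- Max independent set = 6 - 3 = 3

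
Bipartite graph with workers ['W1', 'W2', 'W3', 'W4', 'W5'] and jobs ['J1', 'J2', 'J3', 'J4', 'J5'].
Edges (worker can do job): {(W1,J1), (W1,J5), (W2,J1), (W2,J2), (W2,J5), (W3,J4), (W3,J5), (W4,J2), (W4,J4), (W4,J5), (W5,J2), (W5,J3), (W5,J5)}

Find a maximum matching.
Matching: {(W1,J1), (W2,J5), (W3,J4), (W4,J2), (W5,J3)}

Maximum matching (size 5):
  W1 → J1
  W2 → J5
  W3 → J4
  W4 → J2
  W5 → J3

Each worker is assigned to at most one job, and each job to at most one worker.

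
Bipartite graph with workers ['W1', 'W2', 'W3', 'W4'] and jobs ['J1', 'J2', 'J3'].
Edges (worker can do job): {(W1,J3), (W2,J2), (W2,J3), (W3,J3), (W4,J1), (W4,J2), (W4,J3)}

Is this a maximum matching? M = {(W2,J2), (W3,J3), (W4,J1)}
Yes, size 3 is maximum

Proposed matching has size 3.
Maximum matching size for this graph: 3.

This is a maximum matching.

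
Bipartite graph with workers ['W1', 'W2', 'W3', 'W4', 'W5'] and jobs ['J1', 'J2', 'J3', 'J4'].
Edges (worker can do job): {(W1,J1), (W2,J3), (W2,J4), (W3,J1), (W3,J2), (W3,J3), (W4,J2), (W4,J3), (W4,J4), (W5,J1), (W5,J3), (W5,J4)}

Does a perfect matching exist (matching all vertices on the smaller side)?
Yes, perfect matching exists (size 4)

Perfect matching: {(W1,J1), (W3,J2), (W4,J3), (W5,J4)}
All 4 vertices on the smaller side are matched.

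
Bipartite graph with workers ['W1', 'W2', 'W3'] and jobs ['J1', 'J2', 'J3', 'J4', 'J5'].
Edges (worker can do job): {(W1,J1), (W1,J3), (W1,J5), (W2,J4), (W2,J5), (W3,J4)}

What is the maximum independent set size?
Maximum independent set = 5

By König's theorem:
- Min vertex cover = Max matching = 3
- Max independent set = Total vertices - Min vertex cover
- Max independent set = 8 - 3 = 5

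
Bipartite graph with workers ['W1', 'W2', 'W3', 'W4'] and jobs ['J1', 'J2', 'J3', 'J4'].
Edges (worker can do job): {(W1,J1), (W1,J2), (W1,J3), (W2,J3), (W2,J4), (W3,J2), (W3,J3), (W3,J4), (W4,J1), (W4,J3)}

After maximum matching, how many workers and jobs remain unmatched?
Unmatched: 0 workers, 0 jobs

Maximum matching size: 4
Workers: 4 total, 4 matched, 0 unmatched
Jobs: 4 total, 4 matched, 0 unmatched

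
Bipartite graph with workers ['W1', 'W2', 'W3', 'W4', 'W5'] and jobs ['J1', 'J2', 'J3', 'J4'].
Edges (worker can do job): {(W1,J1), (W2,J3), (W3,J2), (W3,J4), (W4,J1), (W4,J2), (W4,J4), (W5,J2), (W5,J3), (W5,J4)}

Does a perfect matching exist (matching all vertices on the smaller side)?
Yes, perfect matching exists (size 4)

Perfect matching: {(W1,J1), (W3,J4), (W4,J2), (W5,J3)}
All 4 vertices on the smaller side are matched.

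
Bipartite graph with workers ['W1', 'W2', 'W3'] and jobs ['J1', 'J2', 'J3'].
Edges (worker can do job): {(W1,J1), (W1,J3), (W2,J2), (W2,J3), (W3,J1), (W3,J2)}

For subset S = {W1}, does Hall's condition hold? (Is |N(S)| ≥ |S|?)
Yes: |N(S)| = 2, |S| = 1

Subset S = {W1}
Neighbors N(S) = {J1, J3}

|N(S)| = 2, |S| = 1
Hall's condition: |N(S)| ≥ |S| is satisfied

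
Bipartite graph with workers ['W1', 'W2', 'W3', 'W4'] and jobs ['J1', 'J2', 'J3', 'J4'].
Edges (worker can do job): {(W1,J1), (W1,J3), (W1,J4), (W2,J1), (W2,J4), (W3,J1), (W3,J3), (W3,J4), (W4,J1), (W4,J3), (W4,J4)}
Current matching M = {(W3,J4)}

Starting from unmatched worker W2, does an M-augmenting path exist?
Yes: W2 → J4 → W3 → J1

An M-augmenting path alternates non-matching / matching edges, starting and ending at unmatched vertices.
Path: W2 → J4 → W3 → J1
(J1 is unmatched in M, so the path is augmenting.)
Flipping edges along this path would increase |M| from 1 to 2.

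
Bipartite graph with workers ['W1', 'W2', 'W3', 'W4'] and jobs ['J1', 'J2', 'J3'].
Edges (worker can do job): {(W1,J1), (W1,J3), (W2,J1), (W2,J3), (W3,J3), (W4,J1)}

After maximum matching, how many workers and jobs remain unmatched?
Unmatched: 2 workers, 1 jobs

Maximum matching size: 2
Workers: 4 total, 2 matched, 2 unmatched
Jobs: 3 total, 2 matched, 1 unmatched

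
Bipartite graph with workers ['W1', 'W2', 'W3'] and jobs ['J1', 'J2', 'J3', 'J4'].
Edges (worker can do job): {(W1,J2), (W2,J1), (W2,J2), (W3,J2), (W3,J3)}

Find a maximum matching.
Matching: {(W1,J2), (W2,J1), (W3,J3)}

Maximum matching (size 3):
  W1 → J2
  W2 → J1
  W3 → J3

Each worker is assigned to at most one job, and each job to at most one worker.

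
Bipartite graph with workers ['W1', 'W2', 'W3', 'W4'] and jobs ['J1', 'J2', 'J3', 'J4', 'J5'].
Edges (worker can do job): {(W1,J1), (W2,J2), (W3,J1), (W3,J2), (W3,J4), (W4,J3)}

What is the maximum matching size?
Maximum matching size = 4

Maximum matching: {(W1,J1), (W2,J2), (W3,J4), (W4,J3)}
Size: 4

This assigns 4 workers to 4 distinct jobs.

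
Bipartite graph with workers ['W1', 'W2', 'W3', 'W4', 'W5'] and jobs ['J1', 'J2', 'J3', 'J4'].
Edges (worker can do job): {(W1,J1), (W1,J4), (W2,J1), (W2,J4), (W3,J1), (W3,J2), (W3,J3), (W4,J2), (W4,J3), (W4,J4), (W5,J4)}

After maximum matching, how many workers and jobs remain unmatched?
Unmatched: 1 workers, 0 jobs

Maximum matching size: 4
Workers: 5 total, 4 matched, 1 unmatched
Jobs: 4 total, 4 matched, 0 unmatched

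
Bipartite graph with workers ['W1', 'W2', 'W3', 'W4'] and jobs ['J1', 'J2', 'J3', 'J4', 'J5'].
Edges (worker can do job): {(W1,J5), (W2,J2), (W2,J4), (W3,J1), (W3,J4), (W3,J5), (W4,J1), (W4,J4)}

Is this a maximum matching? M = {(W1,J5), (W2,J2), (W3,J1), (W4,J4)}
Yes, size 4 is maximum

Proposed matching has size 4.
Maximum matching size for this graph: 4.

This is a maximum matching.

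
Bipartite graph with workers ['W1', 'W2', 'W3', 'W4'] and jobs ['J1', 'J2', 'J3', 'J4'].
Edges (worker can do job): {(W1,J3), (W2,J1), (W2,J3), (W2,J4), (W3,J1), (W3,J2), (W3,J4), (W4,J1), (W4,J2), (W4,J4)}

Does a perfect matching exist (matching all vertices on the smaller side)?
Yes, perfect matching exists (size 4)

Perfect matching: {(W1,J3), (W2,J4), (W3,J1), (W4,J2)}
All 4 vertices on the smaller side are matched.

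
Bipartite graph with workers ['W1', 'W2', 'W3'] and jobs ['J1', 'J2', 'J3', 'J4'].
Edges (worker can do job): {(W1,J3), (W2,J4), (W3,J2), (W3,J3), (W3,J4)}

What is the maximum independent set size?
Maximum independent set = 4

By König's theorem:
- Min vertex cover = Max matching = 3
- Max independent set = Total vertices - Min vertex cover
- Max independent set = 7 - 3 = 4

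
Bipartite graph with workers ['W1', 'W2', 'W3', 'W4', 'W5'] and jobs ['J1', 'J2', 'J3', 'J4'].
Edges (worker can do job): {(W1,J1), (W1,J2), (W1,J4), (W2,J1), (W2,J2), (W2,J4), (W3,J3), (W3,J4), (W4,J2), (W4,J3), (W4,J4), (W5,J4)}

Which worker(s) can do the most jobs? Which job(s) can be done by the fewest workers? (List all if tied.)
Most versatile: W1, W2, W4 (3 jobs); Least covered: J1, J3 (2 workers)

Worker degrees (jobs they can do): W1:3, W2:3, W3:2, W4:3, W5:1
Job degrees (workers who can do it): J1:2, J2:3, J3:2, J4:5

Maximum worker degree is 3, achieved by: W1, W2, W4
Minimum job degree is 2, achieved by: J1, J3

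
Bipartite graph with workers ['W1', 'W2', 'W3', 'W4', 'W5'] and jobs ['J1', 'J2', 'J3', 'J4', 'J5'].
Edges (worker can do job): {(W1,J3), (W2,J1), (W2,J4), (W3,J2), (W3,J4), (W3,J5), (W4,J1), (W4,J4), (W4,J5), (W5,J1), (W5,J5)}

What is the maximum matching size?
Maximum matching size = 5

Maximum matching: {(W1,J3), (W2,J4), (W3,J2), (W4,J5), (W5,J1)}
Size: 5

This assigns 5 workers to 5 distinct jobs.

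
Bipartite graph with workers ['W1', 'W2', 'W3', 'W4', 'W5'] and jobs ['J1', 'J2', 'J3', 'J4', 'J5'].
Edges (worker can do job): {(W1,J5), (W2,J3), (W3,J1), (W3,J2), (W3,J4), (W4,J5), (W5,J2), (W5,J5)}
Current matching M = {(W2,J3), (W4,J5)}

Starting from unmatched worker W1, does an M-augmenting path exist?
No augmenting path from W1

Alternating search from W1 reaches jobs: {J5}.
Every reachable job is already matched in M, and following those matched edges back to workers exposes no further unvisited jobs.
No M-augmenting path from W1 exists.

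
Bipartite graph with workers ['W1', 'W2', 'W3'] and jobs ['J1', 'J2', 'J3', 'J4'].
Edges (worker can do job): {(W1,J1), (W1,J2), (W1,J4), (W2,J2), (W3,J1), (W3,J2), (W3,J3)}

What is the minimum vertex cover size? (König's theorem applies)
Minimum vertex cover size = 3

By König's theorem: in bipartite graphs,
min vertex cover = max matching = 3

Maximum matching has size 3, so minimum vertex cover also has size 3.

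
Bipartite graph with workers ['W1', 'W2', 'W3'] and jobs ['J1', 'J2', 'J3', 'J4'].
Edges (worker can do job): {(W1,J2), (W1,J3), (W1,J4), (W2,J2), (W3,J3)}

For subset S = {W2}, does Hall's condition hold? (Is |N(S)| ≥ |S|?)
Yes: |N(S)| = 1, |S| = 1

Subset S = {W2}
Neighbors N(S) = {J2}

|N(S)| = 1, |S| = 1
Hall's condition: |N(S)| ≥ |S| is satisfied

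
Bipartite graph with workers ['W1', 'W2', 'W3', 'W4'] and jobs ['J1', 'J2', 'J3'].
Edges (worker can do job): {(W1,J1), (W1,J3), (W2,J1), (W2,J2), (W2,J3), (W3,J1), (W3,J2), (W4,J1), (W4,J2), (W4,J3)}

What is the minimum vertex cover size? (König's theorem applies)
Minimum vertex cover size = 3

By König's theorem: in bipartite graphs,
min vertex cover = max matching = 3

Maximum matching has size 3, so minimum vertex cover also has size 3.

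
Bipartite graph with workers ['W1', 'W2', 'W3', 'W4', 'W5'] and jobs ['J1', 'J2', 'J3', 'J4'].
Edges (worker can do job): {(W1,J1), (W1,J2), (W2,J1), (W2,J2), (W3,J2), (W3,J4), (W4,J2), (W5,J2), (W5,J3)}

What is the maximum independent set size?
Maximum independent set = 5

By König's theorem:
- Min vertex cover = Max matching = 4
- Max independent set = Total vertices - Min vertex cover
- Max independent set = 9 - 4 = 5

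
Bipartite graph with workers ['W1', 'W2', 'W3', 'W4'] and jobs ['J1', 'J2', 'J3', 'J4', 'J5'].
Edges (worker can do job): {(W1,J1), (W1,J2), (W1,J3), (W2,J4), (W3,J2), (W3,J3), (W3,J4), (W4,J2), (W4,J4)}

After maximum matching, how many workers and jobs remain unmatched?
Unmatched: 0 workers, 1 jobs

Maximum matching size: 4
Workers: 4 total, 4 matched, 0 unmatched
Jobs: 5 total, 4 matched, 1 unmatched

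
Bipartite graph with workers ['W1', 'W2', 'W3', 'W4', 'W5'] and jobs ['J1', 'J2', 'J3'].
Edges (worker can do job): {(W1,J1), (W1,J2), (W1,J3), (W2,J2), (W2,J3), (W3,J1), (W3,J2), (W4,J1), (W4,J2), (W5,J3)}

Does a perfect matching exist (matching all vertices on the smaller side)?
Yes, perfect matching exists (size 3)

Perfect matching: {(W3,J2), (W4,J1), (W5,J3)}
All 3 vertices on the smaller side are matched.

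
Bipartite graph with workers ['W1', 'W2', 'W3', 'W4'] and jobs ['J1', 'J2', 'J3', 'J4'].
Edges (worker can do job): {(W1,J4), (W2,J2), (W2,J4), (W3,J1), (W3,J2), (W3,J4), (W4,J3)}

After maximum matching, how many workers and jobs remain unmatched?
Unmatched: 0 workers, 0 jobs

Maximum matching size: 4
Workers: 4 total, 4 matched, 0 unmatched
Jobs: 4 total, 4 matched, 0 unmatched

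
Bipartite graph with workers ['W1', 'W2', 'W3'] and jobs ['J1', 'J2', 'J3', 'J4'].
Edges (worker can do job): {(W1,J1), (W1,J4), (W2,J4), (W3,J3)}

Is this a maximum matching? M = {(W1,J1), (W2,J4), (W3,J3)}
Yes, size 3 is maximum

Proposed matching has size 3.
Maximum matching size for this graph: 3.

This is a maximum matching.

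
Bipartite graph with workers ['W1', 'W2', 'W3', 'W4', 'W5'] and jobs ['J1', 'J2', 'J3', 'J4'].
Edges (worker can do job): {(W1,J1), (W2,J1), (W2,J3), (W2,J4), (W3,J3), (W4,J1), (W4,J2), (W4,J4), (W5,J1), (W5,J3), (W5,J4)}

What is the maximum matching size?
Maximum matching size = 4

Maximum matching: {(W1,J1), (W3,J3), (W4,J2), (W5,J4)}
Size: 4

This assigns 4 workers to 4 distinct jobs.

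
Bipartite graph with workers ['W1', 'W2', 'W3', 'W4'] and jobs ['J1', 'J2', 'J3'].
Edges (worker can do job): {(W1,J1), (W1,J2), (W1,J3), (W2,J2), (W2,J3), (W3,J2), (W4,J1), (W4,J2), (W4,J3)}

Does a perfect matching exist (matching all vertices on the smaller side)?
Yes, perfect matching exists (size 3)

Perfect matching: {(W1,J1), (W3,J2), (W4,J3)}
All 3 vertices on the smaller side are matched.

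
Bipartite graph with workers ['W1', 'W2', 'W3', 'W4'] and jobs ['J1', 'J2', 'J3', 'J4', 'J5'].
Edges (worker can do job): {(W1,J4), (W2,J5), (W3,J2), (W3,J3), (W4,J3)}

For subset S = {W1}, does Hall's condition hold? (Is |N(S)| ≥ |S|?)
Yes: |N(S)| = 1, |S| = 1

Subset S = {W1}
Neighbors N(S) = {J4}

|N(S)| = 1, |S| = 1
Hall's condition: |N(S)| ≥ |S| is satisfied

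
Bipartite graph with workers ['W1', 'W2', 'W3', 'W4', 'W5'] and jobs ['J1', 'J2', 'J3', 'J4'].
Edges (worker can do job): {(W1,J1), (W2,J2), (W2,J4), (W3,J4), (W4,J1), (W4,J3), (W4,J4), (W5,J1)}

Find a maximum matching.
Matching: {(W2,J2), (W3,J4), (W4,J3), (W5,J1)}

Maximum matching (size 4):
  W2 → J2
  W3 → J4
  W4 → J3
  W5 → J1

Each worker is assigned to at most one job, and each job to at most one worker.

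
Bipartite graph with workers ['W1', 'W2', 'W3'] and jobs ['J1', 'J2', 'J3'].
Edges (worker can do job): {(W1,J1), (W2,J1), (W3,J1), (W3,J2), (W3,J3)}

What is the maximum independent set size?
Maximum independent set = 4

By König's theorem:
- Min vertex cover = Max matching = 2
- Max independent set = Total vertices - Min vertex cover
- Max independent set = 6 - 2 = 4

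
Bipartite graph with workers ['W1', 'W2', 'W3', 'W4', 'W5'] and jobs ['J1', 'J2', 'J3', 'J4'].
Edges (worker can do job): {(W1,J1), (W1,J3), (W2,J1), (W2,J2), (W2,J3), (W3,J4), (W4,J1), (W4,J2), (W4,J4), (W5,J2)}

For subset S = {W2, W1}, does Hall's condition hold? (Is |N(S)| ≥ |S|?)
Yes: |N(S)| = 3, |S| = 2

Subset S = {W2, W1}
Neighbors N(S) = {J1, J2, J3}

|N(S)| = 3, |S| = 2
Hall's condition: |N(S)| ≥ |S| is satisfied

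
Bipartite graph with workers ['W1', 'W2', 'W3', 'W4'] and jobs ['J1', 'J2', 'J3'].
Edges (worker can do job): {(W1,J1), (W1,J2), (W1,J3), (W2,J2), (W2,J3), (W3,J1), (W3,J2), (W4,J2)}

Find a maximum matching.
Matching: {(W1,J3), (W3,J1), (W4,J2)}

Maximum matching (size 3):
  W1 → J3
  W3 → J1
  W4 → J2

Each worker is assigned to at most one job, and each job to at most one worker.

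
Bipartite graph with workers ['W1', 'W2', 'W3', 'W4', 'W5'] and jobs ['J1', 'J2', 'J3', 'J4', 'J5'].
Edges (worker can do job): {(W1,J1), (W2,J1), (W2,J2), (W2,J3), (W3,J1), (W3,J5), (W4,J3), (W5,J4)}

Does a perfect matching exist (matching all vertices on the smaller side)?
Yes, perfect matching exists (size 5)

Perfect matching: {(W1,J1), (W2,J2), (W3,J5), (W4,J3), (W5,J4)}
All 5 vertices on the smaller side are matched.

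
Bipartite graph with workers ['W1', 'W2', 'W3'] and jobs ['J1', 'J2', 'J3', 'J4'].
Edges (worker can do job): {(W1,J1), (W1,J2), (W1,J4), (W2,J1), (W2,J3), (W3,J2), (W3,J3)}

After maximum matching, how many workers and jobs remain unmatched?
Unmatched: 0 workers, 1 jobs

Maximum matching size: 3
Workers: 3 total, 3 matched, 0 unmatched
Jobs: 4 total, 3 matched, 1 unmatched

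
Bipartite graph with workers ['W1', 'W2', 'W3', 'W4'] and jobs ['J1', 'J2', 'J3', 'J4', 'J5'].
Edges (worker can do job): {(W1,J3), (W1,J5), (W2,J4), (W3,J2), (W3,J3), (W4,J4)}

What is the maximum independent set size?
Maximum independent set = 6

By König's theorem:
- Min vertex cover = Max matching = 3
- Max independent set = Total vertices - Min vertex cover
- Max independent set = 9 - 3 = 6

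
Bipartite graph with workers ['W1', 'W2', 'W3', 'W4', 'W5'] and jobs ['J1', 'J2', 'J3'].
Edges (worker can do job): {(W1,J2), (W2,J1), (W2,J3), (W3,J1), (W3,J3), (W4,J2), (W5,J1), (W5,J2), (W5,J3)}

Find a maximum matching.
Matching: {(W3,J3), (W4,J2), (W5,J1)}

Maximum matching (size 3):
  W3 → J3
  W4 → J2
  W5 → J1

Each worker is assigned to at most one job, and each job to at most one worker.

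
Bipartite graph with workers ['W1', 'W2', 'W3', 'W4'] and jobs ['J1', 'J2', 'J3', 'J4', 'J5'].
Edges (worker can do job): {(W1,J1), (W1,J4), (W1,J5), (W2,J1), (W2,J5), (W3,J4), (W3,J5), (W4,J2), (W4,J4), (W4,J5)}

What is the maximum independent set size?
Maximum independent set = 5

By König's theorem:
- Min vertex cover = Max matching = 4
- Max independent set = Total vertices - Min vertex cover
- Max independent set = 9 - 4 = 5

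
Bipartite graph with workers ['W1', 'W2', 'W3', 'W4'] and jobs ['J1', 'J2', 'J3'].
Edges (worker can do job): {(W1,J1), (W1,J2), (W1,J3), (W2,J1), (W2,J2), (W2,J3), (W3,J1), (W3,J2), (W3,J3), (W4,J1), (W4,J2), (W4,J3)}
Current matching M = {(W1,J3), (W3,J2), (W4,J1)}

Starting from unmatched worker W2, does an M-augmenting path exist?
No augmenting path from W2

Alternating search from W2 reaches jobs: {J1, J2, J3}.
Every reachable job is already matched in M, and following those matched edges back to workers exposes no further unvisited jobs.
No M-augmenting path from W2 exists.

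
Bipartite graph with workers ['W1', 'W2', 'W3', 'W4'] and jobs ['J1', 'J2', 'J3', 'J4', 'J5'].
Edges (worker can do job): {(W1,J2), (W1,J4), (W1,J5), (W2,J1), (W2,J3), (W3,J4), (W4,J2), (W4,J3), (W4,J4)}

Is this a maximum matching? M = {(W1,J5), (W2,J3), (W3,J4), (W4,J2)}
Yes, size 4 is maximum

Proposed matching has size 4.
Maximum matching size for this graph: 4.

This is a maximum matching.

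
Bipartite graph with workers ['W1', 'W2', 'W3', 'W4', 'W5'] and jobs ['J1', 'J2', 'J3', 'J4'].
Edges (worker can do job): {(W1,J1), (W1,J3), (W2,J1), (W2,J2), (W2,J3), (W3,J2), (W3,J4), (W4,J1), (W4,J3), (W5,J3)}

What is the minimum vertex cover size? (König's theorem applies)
Minimum vertex cover size = 4

By König's theorem: in bipartite graphs,
min vertex cover = max matching = 4

Maximum matching has size 4, so minimum vertex cover also has size 4.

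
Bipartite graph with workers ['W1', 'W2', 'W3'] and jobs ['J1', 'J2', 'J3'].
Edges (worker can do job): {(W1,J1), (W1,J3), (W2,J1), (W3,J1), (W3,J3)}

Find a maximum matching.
Matching: {(W1,J1), (W3,J3)}

Maximum matching (size 2):
  W1 → J1
  W3 → J3

Each worker is assigned to at most one job, and each job to at most one worker.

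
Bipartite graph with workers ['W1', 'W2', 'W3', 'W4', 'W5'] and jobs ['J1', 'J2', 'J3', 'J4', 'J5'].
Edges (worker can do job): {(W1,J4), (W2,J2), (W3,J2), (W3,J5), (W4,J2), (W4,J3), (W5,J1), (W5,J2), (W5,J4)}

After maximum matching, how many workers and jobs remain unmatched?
Unmatched: 0 workers, 0 jobs

Maximum matching size: 5
Workers: 5 total, 5 matched, 0 unmatched
Jobs: 5 total, 5 matched, 0 unmatched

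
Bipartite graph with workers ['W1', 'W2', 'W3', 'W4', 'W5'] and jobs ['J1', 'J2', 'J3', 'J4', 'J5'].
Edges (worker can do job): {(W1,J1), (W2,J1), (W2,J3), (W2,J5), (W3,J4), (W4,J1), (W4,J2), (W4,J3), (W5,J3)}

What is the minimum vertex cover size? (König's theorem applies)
Minimum vertex cover size = 5

By König's theorem: in bipartite graphs,
min vertex cover = max matching = 5

Maximum matching has size 5, so minimum vertex cover also has size 5.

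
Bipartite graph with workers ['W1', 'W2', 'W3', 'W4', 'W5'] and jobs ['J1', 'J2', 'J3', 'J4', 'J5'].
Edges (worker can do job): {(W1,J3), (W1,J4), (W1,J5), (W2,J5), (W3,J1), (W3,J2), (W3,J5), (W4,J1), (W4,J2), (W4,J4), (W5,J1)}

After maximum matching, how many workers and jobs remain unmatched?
Unmatched: 0 workers, 0 jobs

Maximum matching size: 5
Workers: 5 total, 5 matched, 0 unmatched
Jobs: 5 total, 5 matched, 0 unmatched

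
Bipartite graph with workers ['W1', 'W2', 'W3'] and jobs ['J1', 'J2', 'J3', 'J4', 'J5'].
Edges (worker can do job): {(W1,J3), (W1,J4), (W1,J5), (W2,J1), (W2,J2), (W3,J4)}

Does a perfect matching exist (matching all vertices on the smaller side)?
Yes, perfect matching exists (size 3)

Perfect matching: {(W1,J5), (W2,J1), (W3,J4)}
All 3 vertices on the smaller side are matched.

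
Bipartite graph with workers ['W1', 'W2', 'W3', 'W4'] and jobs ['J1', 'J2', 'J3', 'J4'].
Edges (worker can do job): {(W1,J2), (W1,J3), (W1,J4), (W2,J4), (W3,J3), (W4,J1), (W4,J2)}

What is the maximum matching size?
Maximum matching size = 4

Maximum matching: {(W1,J2), (W2,J4), (W3,J3), (W4,J1)}
Size: 4

This assigns 4 workers to 4 distinct jobs.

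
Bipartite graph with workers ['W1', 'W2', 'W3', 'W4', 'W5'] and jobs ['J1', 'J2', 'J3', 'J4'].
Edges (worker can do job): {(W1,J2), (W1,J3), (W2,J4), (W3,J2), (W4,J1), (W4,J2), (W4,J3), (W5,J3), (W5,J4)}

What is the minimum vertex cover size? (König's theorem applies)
Minimum vertex cover size = 4

By König's theorem: in bipartite graphs,
min vertex cover = max matching = 4

Maximum matching has size 4, so minimum vertex cover also has size 4.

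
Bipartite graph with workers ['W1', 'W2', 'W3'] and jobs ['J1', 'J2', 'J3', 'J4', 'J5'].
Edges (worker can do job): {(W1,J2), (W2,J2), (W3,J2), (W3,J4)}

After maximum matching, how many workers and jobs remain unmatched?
Unmatched: 1 workers, 3 jobs

Maximum matching size: 2
Workers: 3 total, 2 matched, 1 unmatched
Jobs: 5 total, 2 matched, 3 unmatched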